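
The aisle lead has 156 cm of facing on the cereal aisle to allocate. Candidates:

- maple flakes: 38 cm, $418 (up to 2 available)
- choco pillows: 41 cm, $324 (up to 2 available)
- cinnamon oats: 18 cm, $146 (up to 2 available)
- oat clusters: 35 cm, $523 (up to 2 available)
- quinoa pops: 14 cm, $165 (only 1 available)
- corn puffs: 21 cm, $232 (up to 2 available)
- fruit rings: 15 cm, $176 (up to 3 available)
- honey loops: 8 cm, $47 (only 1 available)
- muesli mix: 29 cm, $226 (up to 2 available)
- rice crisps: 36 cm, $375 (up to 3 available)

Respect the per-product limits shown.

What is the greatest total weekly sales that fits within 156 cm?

A density-first pass picks 2×oat clusters + quinoa pops + corn puffs + 3×fruit rings — 1971 at 150 cm.
The 15 cm tied up in fruit rings is better spent on corn puffs — total rises to 2027 (156 cm).
Every other selection either busts 156 cm or exceeds an availability limit or fails to beat 2027.

2027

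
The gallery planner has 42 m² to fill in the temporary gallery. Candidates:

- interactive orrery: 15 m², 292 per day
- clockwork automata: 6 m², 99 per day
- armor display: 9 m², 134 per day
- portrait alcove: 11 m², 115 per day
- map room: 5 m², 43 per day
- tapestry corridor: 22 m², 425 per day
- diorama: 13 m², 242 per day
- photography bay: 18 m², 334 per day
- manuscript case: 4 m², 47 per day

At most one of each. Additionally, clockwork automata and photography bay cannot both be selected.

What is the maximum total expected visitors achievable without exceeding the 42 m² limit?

766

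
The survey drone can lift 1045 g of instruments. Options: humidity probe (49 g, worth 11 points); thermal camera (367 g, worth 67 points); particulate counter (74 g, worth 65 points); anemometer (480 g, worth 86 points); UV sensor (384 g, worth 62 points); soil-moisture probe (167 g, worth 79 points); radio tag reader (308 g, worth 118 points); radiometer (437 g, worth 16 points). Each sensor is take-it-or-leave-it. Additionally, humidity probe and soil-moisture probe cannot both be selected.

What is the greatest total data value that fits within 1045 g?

348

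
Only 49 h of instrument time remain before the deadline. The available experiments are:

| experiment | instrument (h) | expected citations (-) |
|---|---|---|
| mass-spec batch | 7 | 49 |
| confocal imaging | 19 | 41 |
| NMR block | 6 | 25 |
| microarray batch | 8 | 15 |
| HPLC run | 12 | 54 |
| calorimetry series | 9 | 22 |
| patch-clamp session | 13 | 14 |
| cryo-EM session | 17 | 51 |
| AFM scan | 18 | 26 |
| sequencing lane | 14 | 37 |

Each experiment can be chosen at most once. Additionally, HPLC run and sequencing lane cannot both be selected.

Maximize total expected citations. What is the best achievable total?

179

The ratio ordering already packs tightly: mass-spec batch + NMR block + HPLC run + cryo-EM session, 42 h, 179.
Next best is mass-spec batch + HPLC run + calorimetry series + cryo-EM session at 176 (45 h) — short by 3.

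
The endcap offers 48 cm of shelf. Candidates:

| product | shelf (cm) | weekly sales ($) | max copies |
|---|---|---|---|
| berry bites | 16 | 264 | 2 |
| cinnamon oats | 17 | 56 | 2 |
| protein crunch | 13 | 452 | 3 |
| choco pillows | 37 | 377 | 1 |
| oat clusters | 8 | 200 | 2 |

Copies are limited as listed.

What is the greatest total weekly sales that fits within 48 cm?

Density check — protein crunch 34.77, oat clusters 25.00, berry bites 16.50, choco pillows 10.19 are the best per cm.
The ratio ordering already packs tightly: 3×protein crunch + oat clusters, 47 cm, 1556.
Nothing else within 48 cm beats 1556.

1556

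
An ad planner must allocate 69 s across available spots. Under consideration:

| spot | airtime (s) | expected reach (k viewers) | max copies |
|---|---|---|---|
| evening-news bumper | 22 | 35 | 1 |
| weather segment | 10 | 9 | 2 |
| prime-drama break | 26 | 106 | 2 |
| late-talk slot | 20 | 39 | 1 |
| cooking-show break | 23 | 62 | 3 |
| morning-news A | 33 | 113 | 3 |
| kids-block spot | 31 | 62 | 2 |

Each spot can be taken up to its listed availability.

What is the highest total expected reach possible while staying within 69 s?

228

The ratio heuristic lands on weather segment + 2×prime-drama break (221) but leaves 7 s idle.
Replace prime-drama break with morning-news A: the trade gains 7 net, giving 228 at 69 s.
That's the maximum — no swap from here does better than 228.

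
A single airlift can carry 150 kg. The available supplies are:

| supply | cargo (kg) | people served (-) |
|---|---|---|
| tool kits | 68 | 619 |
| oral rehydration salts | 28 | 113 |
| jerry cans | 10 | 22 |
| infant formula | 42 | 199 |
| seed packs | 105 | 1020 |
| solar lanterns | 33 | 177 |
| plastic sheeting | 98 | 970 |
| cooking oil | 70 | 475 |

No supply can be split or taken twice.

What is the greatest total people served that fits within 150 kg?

Density check — plastic sheeting 9.90, seed packs 9.71, tool kits 9.10 are the best per kg.
Taking the top-ratio supplies first gives jerry cans + solar lanterns + plastic sheeting for 1169 (141 kg).
A better packing is infant formula + seed packs: 147 kg, total 1219.
Jerry cans + seed packs + solar lanterns (148 kg) also reaches 1219 — a tie, but nothing goes higher.

1219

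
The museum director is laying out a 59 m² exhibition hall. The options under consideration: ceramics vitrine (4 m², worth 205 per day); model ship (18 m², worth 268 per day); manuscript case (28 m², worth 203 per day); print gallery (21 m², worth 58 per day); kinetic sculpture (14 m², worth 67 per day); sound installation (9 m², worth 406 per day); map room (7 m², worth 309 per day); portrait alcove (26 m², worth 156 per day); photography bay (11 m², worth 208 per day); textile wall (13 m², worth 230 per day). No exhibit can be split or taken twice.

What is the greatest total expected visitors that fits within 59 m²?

Best packing: ceramics vitrine + kinetic sculpture + sound installation + map room + photography bay + textile wall — 58 m², 1425 total.
The closest alternative, model ship + sound installation + map room + photography bay + textile wall, reaches only 1421.

1425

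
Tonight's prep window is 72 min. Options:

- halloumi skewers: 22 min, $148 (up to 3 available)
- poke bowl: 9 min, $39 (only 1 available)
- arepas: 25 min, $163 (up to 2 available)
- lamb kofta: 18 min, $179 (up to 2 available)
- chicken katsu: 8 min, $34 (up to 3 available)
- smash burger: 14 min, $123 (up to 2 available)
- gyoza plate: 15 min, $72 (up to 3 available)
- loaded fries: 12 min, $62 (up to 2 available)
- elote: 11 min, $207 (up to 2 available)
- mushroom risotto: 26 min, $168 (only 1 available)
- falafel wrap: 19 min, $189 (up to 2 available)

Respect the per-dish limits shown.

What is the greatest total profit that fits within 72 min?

895

A density-first pass picks loaded fries + 2×elote + 2×falafel wrap — 854 at 72 min.
Replace loaded fries and 2×falafel wrap with 2×lamb kofta + smash burger: the trade gains 41 net, giving 895 at 72 min.
Nothing else within 72 min beats 895.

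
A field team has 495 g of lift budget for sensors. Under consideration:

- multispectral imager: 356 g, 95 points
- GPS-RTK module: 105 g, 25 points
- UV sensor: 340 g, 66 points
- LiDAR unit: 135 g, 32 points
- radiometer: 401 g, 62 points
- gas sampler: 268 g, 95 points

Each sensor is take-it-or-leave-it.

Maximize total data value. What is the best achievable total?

127

By data value per g: gas sampler 0.35, multispectral imager 0.27, GPS-RTK module 0.24, LiDAR unit 0.24 lead.
Taking the top-ratio sensors first gives GPS-RTK module + gas sampler for 120 (373 g).
Replace GPS-RTK module and gas sampler with multispectral imager + LiDAR unit: the trade gains 7 net, giving 127 at 491 g.
Every other selection either busts 495 g or fails to beat 127.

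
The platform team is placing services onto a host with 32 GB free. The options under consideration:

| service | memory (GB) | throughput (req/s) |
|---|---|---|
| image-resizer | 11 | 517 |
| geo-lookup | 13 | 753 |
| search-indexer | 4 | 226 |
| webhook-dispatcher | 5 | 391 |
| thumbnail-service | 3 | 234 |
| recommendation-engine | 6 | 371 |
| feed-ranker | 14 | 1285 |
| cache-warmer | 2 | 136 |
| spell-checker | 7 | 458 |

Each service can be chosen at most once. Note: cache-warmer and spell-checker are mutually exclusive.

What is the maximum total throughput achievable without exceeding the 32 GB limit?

2507

Taking search-indexer + webhook-dispatcher + thumbnail-service + recommendation-engine + feed-ranker: 32 GB used, 2507 in throughput.
Next best is webhook-dispatcher + recommendation-engine + feed-ranker + spell-checker at 2505 (32 GB) — short by 2.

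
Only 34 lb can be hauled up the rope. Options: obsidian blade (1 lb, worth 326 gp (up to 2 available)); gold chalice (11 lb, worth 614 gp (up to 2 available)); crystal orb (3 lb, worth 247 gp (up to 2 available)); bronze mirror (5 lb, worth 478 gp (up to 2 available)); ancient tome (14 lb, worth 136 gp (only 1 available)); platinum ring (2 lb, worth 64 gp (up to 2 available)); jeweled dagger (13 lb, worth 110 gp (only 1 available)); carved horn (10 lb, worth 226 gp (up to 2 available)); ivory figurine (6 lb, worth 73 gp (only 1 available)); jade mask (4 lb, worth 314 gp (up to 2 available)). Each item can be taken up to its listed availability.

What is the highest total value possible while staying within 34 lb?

3097

A density-first pass picks 2×obsidian blade + 2×crystal orb + 2×bronze mirror + 2×platinum ring + 2×jade mask — 2858 at 30 lb.
The 7 lb tied up in crystal orb and 2×platinum ring is better spent on gold chalice — total rises to 3097 (34 lb).
No other feasible combination exceeds 3097.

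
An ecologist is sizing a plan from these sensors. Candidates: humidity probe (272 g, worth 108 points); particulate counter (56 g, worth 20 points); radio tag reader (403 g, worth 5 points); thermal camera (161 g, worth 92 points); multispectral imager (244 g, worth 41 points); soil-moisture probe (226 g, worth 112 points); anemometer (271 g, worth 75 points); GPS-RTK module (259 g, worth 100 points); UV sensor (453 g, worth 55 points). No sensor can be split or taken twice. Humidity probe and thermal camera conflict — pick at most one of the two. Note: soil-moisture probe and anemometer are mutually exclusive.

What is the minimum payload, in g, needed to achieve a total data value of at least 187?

387

Need the lightest bundle worth ≥ 187.
thermal camera + soil-moisture probe reaches 204 using 387 g.
Below 387 g the best achievable stays under 187.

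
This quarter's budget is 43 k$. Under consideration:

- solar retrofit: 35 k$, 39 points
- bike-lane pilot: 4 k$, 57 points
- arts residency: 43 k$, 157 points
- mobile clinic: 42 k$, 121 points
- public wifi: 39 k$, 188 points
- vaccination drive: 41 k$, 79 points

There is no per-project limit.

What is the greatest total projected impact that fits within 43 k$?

570

10×bike-lane pilot uses 40 of the 43 k$ and totals 570.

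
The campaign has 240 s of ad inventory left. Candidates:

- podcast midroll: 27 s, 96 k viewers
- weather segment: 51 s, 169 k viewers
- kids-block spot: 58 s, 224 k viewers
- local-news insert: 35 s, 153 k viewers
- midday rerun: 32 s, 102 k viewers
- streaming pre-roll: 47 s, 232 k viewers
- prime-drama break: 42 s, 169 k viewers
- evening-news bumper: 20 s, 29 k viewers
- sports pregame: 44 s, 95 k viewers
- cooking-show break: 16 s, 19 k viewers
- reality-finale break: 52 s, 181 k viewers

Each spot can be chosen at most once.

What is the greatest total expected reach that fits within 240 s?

By expected reach per s: streaming pre-roll 4.94, local-news insert 4.37, prime-drama break 4.02 lead.
Filling by ratio: podcast midroll + kids-block spot + local-news insert + streaming pre-roll + prime-drama break + evening-news bumper for 903, with 11 s left unused.
Replace podcast midroll and evening-news bumper with reality-finale break: the trade gains 56 net, giving 959 at 234 s.
The spare 6 s is too small for any remaining spot, and no exchange beats 959.

959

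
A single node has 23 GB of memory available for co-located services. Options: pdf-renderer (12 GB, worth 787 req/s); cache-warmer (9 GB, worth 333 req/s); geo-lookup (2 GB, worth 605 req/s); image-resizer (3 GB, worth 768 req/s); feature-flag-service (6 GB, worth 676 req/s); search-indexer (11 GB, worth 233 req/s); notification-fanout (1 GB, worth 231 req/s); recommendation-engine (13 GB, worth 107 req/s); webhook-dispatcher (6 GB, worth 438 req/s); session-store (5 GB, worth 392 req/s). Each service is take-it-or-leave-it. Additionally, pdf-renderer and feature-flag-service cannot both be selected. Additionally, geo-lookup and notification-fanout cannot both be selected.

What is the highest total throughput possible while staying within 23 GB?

2879

By throughput per GB: geo-lookup 302.50, image-resizer 256.00, notification-fanout 231.00 lead.
Geo-lookup + image-resizer + feature-flag-service + webhook-dispatcher + session-store uses 22 of the 23 GB and totals 2879.
Runner-up pdf-renderer + geo-lookup + image-resizer + webhook-dispatcher tops out at 2598.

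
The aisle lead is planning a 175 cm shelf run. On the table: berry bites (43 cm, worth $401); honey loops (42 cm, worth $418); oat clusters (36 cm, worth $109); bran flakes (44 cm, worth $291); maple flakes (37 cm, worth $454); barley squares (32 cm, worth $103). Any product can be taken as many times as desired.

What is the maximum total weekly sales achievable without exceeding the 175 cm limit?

1816

4×maple flakes uses 148 of the 175 cm and totals 1816.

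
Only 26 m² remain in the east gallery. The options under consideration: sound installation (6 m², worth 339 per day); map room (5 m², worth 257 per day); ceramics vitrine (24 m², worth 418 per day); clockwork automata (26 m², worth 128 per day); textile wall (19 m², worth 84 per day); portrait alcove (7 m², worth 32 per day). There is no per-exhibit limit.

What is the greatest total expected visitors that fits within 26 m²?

By expected visitors per m²: sound installation 56.50, map room 51.40, ceramics vitrine 17.42 lead.
Taking the top-ratio exhibits first gives 4×sound installation for 1356 (24 m²).
Replace 3×sound installation with 4×map room: the trade gains 11 net, giving 1367 at 26 m².
No other feasible combination exceeds 1367.

1367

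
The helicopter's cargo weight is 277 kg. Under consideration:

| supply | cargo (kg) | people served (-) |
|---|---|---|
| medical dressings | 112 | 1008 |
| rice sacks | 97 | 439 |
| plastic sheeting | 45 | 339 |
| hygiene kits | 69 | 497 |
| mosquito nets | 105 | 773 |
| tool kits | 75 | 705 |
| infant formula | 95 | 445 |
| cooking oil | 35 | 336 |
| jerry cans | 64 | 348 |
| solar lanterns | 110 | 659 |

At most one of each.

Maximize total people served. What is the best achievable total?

2388

Density check — cooking oil 9.60, tool kits 9.40, medical dressings 9.00 are the best per kg.
The ratio ordering already packs tightly: medical dressings + plastic sheeting + tool kits + cooking oil, 267 kg, 2388.
Runner-up medical dressings + hygiene kits + tool kits tops out at 2210.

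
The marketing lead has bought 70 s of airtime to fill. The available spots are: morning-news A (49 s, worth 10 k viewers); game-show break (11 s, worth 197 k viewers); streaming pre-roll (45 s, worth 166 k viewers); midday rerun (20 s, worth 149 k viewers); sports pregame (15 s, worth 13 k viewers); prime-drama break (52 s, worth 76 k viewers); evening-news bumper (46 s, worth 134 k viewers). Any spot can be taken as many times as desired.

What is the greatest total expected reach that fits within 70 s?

Ranking by ratio (expected reach/s): game-show break 17.91, midday rerun 7.45, streaming pre-roll 3.69.
Taking 6×game-show break: 66 s used, 1182 in expected reach.
Nothing else within 70 s beats 1182.

1182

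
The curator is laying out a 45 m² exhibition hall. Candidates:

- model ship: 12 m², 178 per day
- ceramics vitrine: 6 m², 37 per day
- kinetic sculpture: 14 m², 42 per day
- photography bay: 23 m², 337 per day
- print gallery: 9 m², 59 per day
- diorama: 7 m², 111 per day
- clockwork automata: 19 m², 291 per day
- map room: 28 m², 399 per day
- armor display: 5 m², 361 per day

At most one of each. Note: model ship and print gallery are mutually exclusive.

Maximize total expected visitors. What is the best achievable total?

941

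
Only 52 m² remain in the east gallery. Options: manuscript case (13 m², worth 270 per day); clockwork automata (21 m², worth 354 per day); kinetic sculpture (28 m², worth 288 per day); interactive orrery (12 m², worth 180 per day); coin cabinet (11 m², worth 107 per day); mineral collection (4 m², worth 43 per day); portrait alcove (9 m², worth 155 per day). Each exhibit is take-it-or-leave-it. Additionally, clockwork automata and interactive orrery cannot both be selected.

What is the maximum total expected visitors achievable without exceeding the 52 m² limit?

822

By expected visitors per m²: manuscript case 20.77, portrait alcove 17.22, clockwork automata 16.86, interactive orrery 15.00 lead.
Manuscript case + clockwork automata + mineral collection + portrait alcove uses 47 of the 52 m² and totals 822.
No other feasible combination exceeds 822.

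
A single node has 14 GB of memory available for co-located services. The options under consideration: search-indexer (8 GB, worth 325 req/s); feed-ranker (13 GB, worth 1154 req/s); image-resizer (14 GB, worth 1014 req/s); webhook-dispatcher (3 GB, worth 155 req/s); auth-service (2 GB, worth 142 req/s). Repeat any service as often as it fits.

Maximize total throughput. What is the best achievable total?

Best packing: feed-ranker — 13 GB, 1154 total.

1154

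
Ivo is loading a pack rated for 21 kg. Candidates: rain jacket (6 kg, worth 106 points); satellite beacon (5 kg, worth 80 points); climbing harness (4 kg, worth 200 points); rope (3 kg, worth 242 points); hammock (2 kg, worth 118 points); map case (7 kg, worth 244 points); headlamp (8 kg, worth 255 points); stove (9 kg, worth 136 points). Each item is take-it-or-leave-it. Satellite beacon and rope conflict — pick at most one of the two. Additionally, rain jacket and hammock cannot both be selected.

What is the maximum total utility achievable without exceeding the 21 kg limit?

859

Density check — rope 80.67, hammock 59.00, climbing harness 50.00, map case 34.86 are the best per kg.
Best packing: rope + hammock + map case + headlamp — 20 kg, 859 total.
Runner-up climbing harness + hammock + map case + headlamp tops out at 817.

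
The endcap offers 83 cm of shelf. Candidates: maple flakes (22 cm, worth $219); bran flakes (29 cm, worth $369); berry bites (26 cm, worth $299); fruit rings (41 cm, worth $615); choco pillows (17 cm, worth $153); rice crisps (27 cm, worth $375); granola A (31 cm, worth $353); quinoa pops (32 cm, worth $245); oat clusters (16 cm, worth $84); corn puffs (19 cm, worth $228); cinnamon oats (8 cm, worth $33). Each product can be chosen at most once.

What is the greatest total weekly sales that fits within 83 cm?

1062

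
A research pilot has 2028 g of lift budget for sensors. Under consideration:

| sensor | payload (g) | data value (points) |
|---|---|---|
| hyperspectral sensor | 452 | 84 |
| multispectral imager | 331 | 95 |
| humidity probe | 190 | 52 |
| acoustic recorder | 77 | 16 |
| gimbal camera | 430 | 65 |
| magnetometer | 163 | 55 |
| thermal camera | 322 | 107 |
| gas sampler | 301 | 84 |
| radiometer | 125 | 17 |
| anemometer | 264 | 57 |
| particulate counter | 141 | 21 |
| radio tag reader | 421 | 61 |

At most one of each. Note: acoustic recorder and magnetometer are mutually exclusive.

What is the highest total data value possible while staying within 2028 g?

534

Taking hyperspectral sensor + multispectral imager + humidity probe + magnetometer + thermal camera + gas sampler + anemometer: 2023 g used, 534 in data value.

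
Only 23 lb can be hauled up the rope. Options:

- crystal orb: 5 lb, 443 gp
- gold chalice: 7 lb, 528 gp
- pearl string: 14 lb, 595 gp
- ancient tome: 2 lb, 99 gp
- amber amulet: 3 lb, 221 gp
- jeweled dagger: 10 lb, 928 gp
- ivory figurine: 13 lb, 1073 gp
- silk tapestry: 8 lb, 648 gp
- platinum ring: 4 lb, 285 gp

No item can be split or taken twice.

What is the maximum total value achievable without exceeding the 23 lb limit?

2019

The ratio ordering already packs tightly: crystal orb + jeweled dagger + silk tapestry, 23 lb, 2019.
That's the maximum — no swap from here does better than 2019.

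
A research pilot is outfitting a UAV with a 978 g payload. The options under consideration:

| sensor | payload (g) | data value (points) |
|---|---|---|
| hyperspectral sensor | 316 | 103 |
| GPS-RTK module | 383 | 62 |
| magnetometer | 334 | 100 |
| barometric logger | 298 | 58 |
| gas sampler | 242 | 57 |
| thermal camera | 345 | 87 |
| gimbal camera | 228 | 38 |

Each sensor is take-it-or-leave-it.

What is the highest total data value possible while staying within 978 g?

261

Greedy by ratio would take hyperspectral sensor + magnetometer + gas sampler: 892 g used, total 260.
Dropping gas sampler frees 242 g; slotting in barometric logger (298 g) lifts the total to 261 at 948 g.
Runner-up hyperspectral sensor + magnetometer + gas sampler tops out at 260.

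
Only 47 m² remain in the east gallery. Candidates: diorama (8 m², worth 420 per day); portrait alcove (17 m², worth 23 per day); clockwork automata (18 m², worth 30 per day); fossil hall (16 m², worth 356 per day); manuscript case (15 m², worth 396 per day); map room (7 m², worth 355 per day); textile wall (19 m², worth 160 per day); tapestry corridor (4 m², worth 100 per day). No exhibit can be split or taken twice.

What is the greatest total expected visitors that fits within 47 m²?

By expected visitors per m²: diorama 52.50, map room 50.71, manuscript case 26.40, tapestry corridor 25.00 lead.
Greedy by ratio would take diorama + manuscript case + map room + tapestry corridor: 34 m² used, total 1271.
The 4 m² tied up in tapestry corridor is better spent on fossil hall — total rises to 1527 (46 m²).

1527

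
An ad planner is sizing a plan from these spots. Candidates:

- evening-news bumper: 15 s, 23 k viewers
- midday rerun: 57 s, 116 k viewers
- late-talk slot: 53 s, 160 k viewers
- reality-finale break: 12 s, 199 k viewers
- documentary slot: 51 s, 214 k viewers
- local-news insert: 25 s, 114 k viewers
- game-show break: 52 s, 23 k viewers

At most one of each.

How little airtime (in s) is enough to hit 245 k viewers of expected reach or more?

37

Look for the lowest-airtime combination reaching 245.
reality-finale break + local-news insert: 313 expected reach at 37 s.
Below 37 s the best achievable stays under 245.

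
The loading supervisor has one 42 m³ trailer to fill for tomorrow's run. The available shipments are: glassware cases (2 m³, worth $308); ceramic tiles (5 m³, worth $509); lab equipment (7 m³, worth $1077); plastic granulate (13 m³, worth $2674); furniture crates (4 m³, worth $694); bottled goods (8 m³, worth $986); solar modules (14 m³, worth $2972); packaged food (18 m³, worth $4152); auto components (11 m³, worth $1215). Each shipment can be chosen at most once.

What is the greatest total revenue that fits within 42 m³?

A density-first pass picks glassware cases + furniture crates + solar modules + packaged food — 8126 at 38 m³.
Replace glassware cases and solar modules with lab equipment + plastic granulate: the trade gains 471 net, giving 8597 at 42 m³.
Next best is glassware cases + lab equipment + solar modules + packaged food at 8509 (41 m³) — short by 88.

8597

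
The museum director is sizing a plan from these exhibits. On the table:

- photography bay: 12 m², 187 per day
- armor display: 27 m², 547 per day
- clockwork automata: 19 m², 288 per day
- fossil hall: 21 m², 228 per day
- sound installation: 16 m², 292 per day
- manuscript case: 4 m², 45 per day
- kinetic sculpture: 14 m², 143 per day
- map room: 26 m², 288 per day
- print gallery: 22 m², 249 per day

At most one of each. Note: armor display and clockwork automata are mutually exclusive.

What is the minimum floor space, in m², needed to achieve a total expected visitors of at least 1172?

73

Look for the lowest-floor combination reaching 1172.
photography bay + armor display + sound installation + manuscript case + kinetic sculpture reaches 1214 using 73 m².
Below 73 m² the best achievable stays under 1172.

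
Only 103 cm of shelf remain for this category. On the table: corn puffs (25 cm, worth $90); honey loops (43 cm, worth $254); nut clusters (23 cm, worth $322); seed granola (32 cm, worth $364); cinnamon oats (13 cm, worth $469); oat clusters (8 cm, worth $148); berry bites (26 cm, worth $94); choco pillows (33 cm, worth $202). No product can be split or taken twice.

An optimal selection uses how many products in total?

Best achievable weekly sales is 1397.
For example nut clusters + seed granola + cinnamon oats + oat clusters + berry bites achieves it, using 102 cm.
Every optimal selection uses 5 products.

5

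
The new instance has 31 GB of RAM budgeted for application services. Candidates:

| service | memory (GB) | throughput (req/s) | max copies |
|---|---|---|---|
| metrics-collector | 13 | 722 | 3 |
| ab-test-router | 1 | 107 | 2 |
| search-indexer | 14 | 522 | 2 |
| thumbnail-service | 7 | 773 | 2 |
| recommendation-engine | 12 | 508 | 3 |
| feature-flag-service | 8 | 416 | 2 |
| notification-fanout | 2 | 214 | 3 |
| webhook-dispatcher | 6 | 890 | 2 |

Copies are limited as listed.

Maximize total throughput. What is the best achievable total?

3861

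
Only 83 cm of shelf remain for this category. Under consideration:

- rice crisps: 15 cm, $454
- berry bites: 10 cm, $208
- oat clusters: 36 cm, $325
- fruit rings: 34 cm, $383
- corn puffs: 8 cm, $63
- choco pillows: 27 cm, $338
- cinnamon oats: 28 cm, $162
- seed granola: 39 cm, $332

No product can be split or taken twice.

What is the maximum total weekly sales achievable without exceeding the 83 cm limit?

1175

By weekly sales per cm: rice crisps 30.27, berry bites 20.80, choco pillows 12.52 lead.
Greedy by ratio would take rice crisps + berry bites + corn puffs + choco pillows: 60 cm used, total 1063.
Dropping berry bites and corn puffs frees 18 cm; slotting in fruit rings (34 cm) lifts the total to 1175 at 76 cm.
That's the maximum — no swap from here does better than 1175.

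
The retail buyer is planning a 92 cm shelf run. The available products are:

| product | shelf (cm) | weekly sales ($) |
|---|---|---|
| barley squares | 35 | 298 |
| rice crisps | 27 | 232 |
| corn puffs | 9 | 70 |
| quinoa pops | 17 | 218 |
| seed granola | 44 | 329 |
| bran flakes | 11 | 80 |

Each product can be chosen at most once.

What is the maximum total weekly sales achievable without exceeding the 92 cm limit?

By weekly sales per cm: quinoa pops 12.82, rice crisps 8.59, barley squares 8.51 lead.
Taking the top-ratio products first gives barley squares + rice crisps + corn puffs + quinoa pops for 818 (88 cm).
Replace corn puffs with bran flakes: the trade gains 10 net, giving 828 at 90 cm.
The closest alternative, barley squares + rice crisps + corn puffs + quinoa pops, reaches only 818.

828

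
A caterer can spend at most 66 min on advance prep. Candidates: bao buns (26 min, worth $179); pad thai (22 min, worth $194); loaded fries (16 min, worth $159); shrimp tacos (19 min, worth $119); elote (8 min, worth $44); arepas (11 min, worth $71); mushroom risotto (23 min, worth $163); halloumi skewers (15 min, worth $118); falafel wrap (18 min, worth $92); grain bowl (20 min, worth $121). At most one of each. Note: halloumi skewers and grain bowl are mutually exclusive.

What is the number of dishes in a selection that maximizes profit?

4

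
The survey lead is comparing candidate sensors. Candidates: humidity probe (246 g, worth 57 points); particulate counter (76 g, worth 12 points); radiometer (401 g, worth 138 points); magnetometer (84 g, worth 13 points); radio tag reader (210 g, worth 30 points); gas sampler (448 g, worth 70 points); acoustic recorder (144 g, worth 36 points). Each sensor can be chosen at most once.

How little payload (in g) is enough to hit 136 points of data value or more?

401

Minimise g subject to total data value ≥ 136.
radiometer: 138 data value at 401 g.
Below 401 g the best achievable stays under 136.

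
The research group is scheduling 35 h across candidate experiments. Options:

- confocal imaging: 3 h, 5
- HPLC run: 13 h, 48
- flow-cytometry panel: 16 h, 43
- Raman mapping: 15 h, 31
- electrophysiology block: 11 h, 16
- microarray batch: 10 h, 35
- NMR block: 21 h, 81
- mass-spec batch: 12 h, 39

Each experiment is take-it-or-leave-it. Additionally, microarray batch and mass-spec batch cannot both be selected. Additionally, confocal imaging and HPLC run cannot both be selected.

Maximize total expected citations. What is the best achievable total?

Taking HPLC run + NMR block: 34 h used, 129 in expected citations.

129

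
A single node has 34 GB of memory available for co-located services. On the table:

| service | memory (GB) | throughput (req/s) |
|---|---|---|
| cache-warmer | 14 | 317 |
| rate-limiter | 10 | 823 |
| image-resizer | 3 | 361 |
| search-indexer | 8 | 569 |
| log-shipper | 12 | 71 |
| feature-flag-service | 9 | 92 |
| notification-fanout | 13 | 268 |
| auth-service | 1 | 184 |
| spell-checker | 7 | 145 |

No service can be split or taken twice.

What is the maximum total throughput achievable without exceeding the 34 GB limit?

2082

Density check — auth-service 184.00, image-resizer 120.33, rate-limiter 82.30, search-indexer 71.12 are the best per GB.
Taking rate-limiter + image-resizer + search-indexer + auth-service + spell-checker: 29 GB used, 2082 in throughput.
No other feasible combination exceeds 2082.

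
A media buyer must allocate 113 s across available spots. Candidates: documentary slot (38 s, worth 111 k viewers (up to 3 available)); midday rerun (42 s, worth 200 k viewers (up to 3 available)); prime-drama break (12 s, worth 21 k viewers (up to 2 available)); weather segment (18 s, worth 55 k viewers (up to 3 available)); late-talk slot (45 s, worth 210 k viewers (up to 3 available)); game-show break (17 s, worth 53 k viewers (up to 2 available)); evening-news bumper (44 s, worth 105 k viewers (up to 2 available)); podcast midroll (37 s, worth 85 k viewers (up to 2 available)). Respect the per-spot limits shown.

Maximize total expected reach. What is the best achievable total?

475

Taking the top-ratio spots first gives 2×midday rerun + prime-drama break + game-show break for 474 (113 s).
A better packing is weather segment + 2×late-talk slot: 108 s, total 475.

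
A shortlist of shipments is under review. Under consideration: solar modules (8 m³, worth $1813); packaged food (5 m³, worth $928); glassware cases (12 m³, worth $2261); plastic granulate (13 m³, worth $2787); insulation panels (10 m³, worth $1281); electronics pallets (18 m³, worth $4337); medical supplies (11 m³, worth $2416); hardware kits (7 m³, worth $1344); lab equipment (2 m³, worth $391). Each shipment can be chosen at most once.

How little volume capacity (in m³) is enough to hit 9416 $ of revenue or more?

42

Minimise m³ subject to total revenue ≥ 9416.
solar modules + packaged food + electronics pallets + medical supplies reaches 9494 using 42 m³.
Any bundle with less than 42 m³ falls short of 9416.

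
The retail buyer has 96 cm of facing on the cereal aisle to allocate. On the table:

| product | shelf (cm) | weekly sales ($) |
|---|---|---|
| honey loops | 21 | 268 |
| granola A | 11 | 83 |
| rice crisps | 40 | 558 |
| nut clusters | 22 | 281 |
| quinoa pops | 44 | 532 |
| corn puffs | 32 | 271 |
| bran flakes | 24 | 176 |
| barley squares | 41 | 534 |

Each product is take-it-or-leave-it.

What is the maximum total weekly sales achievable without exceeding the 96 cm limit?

1190

Ranking by ratio (weekly sales/cm): rice crisps 13.95, barley squares 13.02, nut clusters 12.77, honey loops 12.76.
The ratio heuristic lands on granola A + rice crisps + barley squares (1175) but leaves 4 cm idle.
The 41 cm tied up in barley squares is better spent on honey loops + nut clusters — total rises to 1190 (94 cm).
Nothing else within 96 cm beats 1190.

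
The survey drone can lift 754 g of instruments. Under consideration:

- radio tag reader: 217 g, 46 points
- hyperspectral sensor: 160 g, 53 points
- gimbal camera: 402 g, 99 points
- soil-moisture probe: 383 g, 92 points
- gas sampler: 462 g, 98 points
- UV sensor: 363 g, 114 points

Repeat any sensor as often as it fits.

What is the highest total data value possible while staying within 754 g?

228

Greedy by ratio would take 4×hyperspectral sensor: 640 g used, total 212.
The 640 g tied up in 4×hyperspectral sensor is better spent on 2×UV sensor — total rises to 228 (726 g).
Nothing else within 754 g beats 228.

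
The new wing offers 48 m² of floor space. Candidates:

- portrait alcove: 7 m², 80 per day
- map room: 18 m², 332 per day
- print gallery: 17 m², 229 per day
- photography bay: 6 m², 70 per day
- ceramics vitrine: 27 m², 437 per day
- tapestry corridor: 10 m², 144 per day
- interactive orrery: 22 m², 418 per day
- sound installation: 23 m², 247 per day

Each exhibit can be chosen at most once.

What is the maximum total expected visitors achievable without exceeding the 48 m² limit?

Density check — interactive orrery 19.00, map room 18.44, ceramics vitrine 16.19 are the best per m².
Filling by ratio: map room + photography bay + interactive orrery for 820, with 2 m² left unused.
Dropping photography bay frees 6 m²; slotting in portrait alcove (7 m²) lifts the total to 830 at 47 m².

830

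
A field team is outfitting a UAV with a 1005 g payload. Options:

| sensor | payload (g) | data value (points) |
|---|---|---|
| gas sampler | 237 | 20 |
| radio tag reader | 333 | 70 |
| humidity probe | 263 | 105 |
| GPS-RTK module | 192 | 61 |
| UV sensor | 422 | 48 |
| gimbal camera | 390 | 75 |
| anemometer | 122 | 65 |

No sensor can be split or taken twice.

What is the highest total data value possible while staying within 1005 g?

Filling by ratio: radio tag reader + humidity probe + GPS-RTK module + anemometer for 301, with 95 g left unused.
The 333 g tied up in radio tag reader is better spent on gimbal camera — total rises to 306 (967 g).
An exhaustive check of the 128 subsets confirms 306.

306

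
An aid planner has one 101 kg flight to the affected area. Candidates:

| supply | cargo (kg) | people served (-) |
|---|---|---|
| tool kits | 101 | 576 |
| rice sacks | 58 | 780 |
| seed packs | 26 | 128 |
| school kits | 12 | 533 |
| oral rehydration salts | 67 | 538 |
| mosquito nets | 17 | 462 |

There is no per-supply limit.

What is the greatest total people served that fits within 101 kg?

4264

Ranking by ratio (people served/kg): school kits 44.42, mosquito nets 27.18, rice sacks 13.45, oral rehydration salts 8.03.
Taking 8×school kits: 96 kg used, 4264 in people served.
The spare 5 kg is too small for any remaining supply, and no exchange beats 4264.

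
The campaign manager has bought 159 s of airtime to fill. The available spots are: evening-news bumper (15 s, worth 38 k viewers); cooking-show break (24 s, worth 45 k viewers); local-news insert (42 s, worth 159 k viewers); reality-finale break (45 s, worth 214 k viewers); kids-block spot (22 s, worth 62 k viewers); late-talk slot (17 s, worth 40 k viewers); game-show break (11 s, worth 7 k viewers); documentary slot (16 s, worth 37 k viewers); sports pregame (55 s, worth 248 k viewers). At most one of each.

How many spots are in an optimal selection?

The maximum expected reach within 159 s is 661.
local-news insert + reality-finale break + late-talk slot + sports pregame hits 661 at 159 s.
All optima have 4 spots.

4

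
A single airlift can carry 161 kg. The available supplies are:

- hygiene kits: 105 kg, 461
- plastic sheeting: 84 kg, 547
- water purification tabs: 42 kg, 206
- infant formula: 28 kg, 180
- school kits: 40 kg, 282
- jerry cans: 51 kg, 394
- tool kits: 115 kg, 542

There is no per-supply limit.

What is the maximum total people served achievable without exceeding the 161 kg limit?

1182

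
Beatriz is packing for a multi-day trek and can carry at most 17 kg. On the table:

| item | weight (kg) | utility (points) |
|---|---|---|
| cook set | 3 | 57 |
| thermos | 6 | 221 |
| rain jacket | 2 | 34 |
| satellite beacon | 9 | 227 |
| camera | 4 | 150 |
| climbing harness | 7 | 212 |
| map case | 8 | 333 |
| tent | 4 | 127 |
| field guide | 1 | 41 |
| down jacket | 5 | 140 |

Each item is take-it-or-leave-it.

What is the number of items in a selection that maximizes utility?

Optimal total is 651.
camera + map case + tent + field guide hits 651 at 17 kg.
Every optimal selection uses 4 items.

4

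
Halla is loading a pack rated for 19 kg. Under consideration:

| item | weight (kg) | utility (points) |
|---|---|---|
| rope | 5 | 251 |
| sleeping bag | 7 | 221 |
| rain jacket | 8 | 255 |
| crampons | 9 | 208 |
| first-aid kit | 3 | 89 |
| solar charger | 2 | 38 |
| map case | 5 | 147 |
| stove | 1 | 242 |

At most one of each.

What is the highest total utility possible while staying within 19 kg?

Density check — stove 242.00, rope 50.20, rain jacket 31.88, sleeping bag 31.57 are the best per kg.
Taking the top-ratio items first gives rope + rain jacket + first-aid kit + solar charger + stove for 875 (19 kg).
Dropping first-aid kit and solar charger frees 5 kg; slotting in map case (5 kg) lifts the total to 895 at 19 kg.
No other feasible combination exceeds 895.

895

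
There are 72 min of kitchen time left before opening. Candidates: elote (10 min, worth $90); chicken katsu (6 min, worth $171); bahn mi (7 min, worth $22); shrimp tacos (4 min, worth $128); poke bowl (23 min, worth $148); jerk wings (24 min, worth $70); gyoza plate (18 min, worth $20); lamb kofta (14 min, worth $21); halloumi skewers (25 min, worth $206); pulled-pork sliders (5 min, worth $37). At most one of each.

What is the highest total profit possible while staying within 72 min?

743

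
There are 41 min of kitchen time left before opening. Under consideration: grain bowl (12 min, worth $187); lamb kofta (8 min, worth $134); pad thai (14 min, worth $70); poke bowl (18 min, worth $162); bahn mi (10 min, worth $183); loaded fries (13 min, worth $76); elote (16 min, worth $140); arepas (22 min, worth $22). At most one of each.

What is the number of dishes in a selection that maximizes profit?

3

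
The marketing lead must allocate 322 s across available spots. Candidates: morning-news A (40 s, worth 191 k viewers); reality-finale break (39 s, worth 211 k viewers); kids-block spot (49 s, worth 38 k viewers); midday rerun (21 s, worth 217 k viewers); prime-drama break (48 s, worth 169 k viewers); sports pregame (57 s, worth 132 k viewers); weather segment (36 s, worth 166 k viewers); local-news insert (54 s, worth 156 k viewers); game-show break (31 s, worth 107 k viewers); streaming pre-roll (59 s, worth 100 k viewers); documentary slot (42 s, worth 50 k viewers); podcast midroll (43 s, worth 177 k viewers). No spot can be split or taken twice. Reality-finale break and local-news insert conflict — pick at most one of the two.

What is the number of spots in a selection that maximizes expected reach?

Optimal total is 1370.
morning-news A + reality-finale break + midday rerun + prime-drama break + sports pregame + weather segment + game-show break + podcast midroll hits 1370 at 315 s.
Every optimal selection uses 8 spots.

8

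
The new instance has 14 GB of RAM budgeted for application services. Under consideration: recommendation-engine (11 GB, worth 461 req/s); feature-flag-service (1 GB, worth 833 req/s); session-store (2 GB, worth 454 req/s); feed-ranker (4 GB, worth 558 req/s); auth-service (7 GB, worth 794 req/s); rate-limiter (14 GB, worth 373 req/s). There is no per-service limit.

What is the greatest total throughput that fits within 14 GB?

11662

Taking 14×feature-flag-service: 14 GB used, 11662 in throughput.
That's the maximum — no swap from here does better than 11662.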